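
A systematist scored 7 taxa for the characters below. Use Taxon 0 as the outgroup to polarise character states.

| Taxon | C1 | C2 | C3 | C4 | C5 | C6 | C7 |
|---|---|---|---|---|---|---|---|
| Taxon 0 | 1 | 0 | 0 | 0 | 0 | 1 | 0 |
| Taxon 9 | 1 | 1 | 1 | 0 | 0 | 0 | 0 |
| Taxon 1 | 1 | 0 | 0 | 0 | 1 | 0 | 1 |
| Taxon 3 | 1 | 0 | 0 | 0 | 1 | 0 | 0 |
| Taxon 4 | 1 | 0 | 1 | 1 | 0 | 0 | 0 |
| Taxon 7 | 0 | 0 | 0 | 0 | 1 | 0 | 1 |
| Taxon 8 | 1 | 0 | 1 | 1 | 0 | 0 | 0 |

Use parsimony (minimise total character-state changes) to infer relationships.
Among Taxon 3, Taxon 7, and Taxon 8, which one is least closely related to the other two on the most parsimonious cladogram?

Character polarity is set by the outgroup: the derived state is whichever differs from the outgroup's state, so for C1, C6 the derived state is '0', and for the remaining characters it is '1'.
C1 (derived state '0') is unique to Taxon 7 (autapomorphy; uninformative for grouping).
C2: derived state '1' in Taxon 9 only — an autapomorphy, so it tells us nothing about relationships among taxa.
C3 (derived state '1') is shared by Taxon 4, Taxon 8, and Taxon 9 — a synapomorphy uniting that clade.
C4 (derived state '1') is shared by Taxon 4 and Taxon 8 — a synapomorphy uniting that clade.
Only Taxon 1, Taxon 3, and Taxon 7 show the derived state '1' for C5, supporting them as a clade.
All ingroup taxa share the derived state '0' for C6; it defines the ingroup but does not resolve relationships within it.
C7: derived state '1' in Taxon 1 and Taxon 7 only — synapomorphy for {Taxon 1, Taxon 7}.
Most parsimonious ingroup topology: ((Taxon 9,(Taxon 4,Taxon 8)),((Taxon 1,Taxon 7),Taxon 3)).
Taxon 7 and Taxon 3 share a more recent common ancestor with each other than either does with Taxon 8, so Taxon 8 is the least closely related of the three.

Taxon 8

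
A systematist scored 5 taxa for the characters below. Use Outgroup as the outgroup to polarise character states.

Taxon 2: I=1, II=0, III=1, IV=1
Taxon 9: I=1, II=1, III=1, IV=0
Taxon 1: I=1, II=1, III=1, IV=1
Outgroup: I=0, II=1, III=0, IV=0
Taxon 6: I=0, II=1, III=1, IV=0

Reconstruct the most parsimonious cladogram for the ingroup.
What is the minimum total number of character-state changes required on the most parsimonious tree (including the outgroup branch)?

Character polarity is set by the outgroup: the derived state is whichever differs from the outgroup's state, so for II the derived state is '0', and for the remaining characters it is '1'.
I (derived state '1') is shared by Taxon 1, Taxon 2, and Taxon 9 — a synapomorphy uniting that clade.
II: derived state '0' in Taxon 2 only — an autapomorphy, so it tells us nothing about relationships among taxa.
III (derived state '1') is shared by all ingroup taxa — unites the whole ingroup.
IV: derived state '1' in Taxon 1 and Taxon 2 only — synapomorphy for {Taxon 1, Taxon 2}.
Most parsimonious ingroup topology: ((Taxon 9,(Taxon 2,Taxon 1)),Taxon 6).
Changes per character on this tree: I: 1; II: 1; III: 1; IV: 1.
Total = 4.

4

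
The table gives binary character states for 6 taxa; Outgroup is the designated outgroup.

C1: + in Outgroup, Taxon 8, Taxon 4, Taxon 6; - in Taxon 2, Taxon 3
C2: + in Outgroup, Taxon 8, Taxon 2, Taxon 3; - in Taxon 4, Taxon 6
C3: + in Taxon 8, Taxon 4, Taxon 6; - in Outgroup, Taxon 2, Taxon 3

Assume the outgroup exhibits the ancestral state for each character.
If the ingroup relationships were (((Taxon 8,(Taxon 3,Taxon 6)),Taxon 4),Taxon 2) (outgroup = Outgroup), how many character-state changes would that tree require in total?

Map each character onto (((Taxon 8,(Taxon 3,Taxon 6)),Taxon 4),Taxon 2) (rooted by Outgroup) and count the minimum state changes it requires (Fitch parsimony):
C1: 2; C2: 2; C3: 2.
Total tree length = 6.

6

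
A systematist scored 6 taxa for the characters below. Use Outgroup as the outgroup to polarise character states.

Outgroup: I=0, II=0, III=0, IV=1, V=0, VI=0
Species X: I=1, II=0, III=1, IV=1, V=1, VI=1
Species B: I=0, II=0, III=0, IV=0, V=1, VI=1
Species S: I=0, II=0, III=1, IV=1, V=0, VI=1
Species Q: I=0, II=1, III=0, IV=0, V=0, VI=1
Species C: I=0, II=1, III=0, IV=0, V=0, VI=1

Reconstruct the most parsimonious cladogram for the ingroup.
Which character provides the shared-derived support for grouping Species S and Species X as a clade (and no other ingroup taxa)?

III

Character polarity is set by the outgroup: the derived state is whichever differs from the outgroup's state, so for IV the derived state is '0', and for the remaining characters it is '1'.
I: derived state '1' in Species X only — an autapomorphy, so it tells us nothing about relationships among taxa.
Only Species C and Species Q show the derived state '1' for II, supporting them as a clade.
Only Species S and Species X show the derived state '1' for III, supporting them as a clade.
IV (derived state '0') is shared by Species B, Species C, and Species Q — a synapomorphy uniting that clade.
V (state '1') occurs in Species B and Species X but conflicts with the nesting implied by the other characters — most parsimoniously interpreted as homoplasy.
All ingroup taxa share the derived state '1' for VI; it defines the ingroup but does not resolve relationships within it.
Most parsimonious ingroup topology: ((Species X,Species S),(Species B,(Species Q,Species C))).
The clade {Species S, Species X} is supported by III: its derived state '1' occurs in exactly those taxa and in no other taxon (including the outgroup).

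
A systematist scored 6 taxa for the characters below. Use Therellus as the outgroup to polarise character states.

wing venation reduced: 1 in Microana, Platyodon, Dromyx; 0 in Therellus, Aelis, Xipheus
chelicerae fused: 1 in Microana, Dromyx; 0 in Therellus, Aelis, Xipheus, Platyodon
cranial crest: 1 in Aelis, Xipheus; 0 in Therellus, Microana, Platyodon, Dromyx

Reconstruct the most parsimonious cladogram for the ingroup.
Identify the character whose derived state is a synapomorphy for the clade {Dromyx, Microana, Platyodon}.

The outgroup has state '0' for every character, so '1' is the derived state throughout.
Only Dromyx, Microana, and Platyodon show the derived state '1' for wing venation reduced, supporting them as a clade.
chelicerae fused (derived state '1') is shared by Dromyx and Microana — a synapomorphy uniting that clade.
cranial crest (derived state '1') is shared by Aelis and Xipheus — a synapomorphy uniting that clade.
Most parsimonious ingroup topology: ((Aelis,Xipheus),((Microana,Dromyx),Platyodon)).
The clade {Dromyx, Microana, Platyodon} is supported by wing venation reduced: its derived state '1' occurs in exactly those taxa and in no other taxon (including the outgroup).

wing venation reduced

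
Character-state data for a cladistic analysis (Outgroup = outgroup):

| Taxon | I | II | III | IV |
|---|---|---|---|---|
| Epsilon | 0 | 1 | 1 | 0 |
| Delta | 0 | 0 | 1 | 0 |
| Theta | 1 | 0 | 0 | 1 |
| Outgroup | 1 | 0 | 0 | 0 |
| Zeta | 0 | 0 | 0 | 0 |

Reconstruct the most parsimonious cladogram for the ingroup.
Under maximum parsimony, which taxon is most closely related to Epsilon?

Character polarity is set by the outgroup: the derived state is whichever differs from the outgroup's state, so for I the derived state is '0', and for the remaining characters it is '1'.
I: derived state '0' in Delta, Epsilon, and Zeta only — synapomorphy for {Delta, Epsilon, Zeta}.
II: derived state '1' in Epsilon only — an autapomorphy, so it tells us nothing about relationships among taxa.
III: derived state '1' in Delta and Epsilon only — synapomorphy for {Delta, Epsilon}.
IV: derived state '1' in Theta only — an autapomorphy, so it tells us nothing about relationships among taxa.
Most parsimonious ingroup topology: (((Delta,Epsilon),Zeta),Theta).
Epsilon and Delta form a cherry on this tree, so they are sister taxa.

Delta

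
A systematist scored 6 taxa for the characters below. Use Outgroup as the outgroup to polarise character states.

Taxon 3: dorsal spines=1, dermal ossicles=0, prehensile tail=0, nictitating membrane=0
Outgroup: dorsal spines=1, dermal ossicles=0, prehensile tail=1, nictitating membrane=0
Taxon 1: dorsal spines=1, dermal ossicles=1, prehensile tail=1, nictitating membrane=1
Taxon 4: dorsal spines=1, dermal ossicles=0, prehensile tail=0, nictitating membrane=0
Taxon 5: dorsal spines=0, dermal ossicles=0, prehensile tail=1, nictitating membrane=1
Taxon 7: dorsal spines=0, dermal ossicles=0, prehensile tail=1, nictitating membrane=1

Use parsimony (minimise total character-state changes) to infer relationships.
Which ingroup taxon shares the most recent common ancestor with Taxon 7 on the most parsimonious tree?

Taxon 5

Character polarity is set by the outgroup: the derived state is whichever differs from the outgroup's state, so for dorsal spines, prehensile tail the derived state is '0', and for the remaining characters it is '1'.
dorsal spines: derived state '0' in Taxon 5 and Taxon 7 only — synapomorphy for {Taxon 5, Taxon 7}.
dermal ossicles (derived state '1') is unique to Taxon 1 (autapomorphy; uninformative for grouping).
prehensile tail: derived state '0' in Taxon 3 and Taxon 4 only — synapomorphy for {Taxon 3, Taxon 4}.
nictitating membrane (derived state '1') is shared by Taxon 1, Taxon 5, and Taxon 7 — a synapomorphy uniting that clade.
Most parsimonious ingroup topology: ((Taxon 4,Taxon 3),((Taxon 7,Taxon 5),Taxon 1)).
Taxon 7 and Taxon 5 form a cherry on this tree, so they are sister taxa.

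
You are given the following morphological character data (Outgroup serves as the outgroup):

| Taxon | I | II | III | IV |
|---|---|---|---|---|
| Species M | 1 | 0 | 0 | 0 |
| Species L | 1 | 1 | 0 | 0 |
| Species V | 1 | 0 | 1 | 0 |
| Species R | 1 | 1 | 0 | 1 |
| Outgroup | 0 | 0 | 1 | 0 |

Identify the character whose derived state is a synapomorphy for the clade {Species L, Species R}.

II

Character polarity is set by the outgroup: the derived state is whichever differs from the outgroup's state, so for III the derived state is '0', and for the remaining characters it is '1'.
All ingroup taxa share the derived state '1' for I; it defines the ingroup but does not resolve relationships within it.
II (derived state '1') is shared by Species L and Species R — a synapomorphy uniting that clade.
III (derived state '0') is shared by Species L, Species M, and Species R — a synapomorphy uniting that clade.
IV: derived state '1' in Species R only — an autapomorphy, so it tells us nothing about relationships among taxa.
Most parsimonious ingroup topology: (((Species L,Species R),Species M),Species V).
The clade {Species L, Species R} is supported by II: its derived state '1' occurs in exactly those taxa and in no other taxon (including the outgroup).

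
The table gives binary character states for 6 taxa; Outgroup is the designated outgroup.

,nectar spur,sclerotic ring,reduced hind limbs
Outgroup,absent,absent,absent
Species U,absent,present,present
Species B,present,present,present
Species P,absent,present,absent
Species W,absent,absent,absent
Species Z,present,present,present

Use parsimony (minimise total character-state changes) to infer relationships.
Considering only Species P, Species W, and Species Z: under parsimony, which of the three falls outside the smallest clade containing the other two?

The outgroup has state 'absent' for every character, so 'present' is the derived state throughout.
nectar spur (derived state 'present') is shared by Species B and Species Z — a synapomorphy uniting that clade.
sclerotic ring: derived state 'present' in Species B, Species P, Species U, and Species Z only — synapomorphy for {Species B, Species P, Species U, Species Z}.
reduced hind limbs (derived state 'present') is shared by Species B, Species U, and Species Z — a synapomorphy uniting that clade.
Most parsimonious ingroup topology: (((Species U,(Species B,Species Z)),Species P),Species W).
Species Z and Species P share a more recent common ancestor with each other than either does with Species W, so Species W is the least closely related of the three.

Species W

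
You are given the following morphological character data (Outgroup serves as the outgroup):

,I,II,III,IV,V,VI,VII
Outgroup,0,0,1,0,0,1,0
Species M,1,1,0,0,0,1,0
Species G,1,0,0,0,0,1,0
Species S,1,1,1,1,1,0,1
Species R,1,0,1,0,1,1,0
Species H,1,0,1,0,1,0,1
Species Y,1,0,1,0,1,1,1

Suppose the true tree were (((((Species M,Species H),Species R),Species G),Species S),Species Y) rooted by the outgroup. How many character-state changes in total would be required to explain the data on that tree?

Map each character onto (((((Species M,Species H),Species R),Species G),Species S),Species Y) (rooted by Outgroup) and count the minimum state changes it requires (Fitch parsimony):
I: 1; II: 2; III: 2; IV: 1; V: 3; VI: 2; VII: 3.
Total tree length = 14.

14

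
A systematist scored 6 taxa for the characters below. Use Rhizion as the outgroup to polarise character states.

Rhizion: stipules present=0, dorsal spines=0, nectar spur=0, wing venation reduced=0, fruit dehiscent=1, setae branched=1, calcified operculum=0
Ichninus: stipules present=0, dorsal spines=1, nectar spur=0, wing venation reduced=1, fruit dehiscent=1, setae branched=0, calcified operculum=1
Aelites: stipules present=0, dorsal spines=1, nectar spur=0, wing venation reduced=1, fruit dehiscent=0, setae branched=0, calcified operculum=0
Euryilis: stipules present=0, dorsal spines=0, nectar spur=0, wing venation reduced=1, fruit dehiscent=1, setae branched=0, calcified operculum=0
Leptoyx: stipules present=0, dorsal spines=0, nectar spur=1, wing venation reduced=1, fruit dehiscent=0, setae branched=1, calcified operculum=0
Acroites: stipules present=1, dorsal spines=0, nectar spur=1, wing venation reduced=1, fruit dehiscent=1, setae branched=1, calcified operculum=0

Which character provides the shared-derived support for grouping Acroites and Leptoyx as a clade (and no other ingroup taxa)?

nectar spur

Character polarity is set by the outgroup: the derived state is whichever differs from the outgroup's state, so for fruit dehiscent, setae branched the derived state is '0', and for the remaining characters it is '1'.
stipules present (derived state '1') is unique to Acroites (autapomorphy; uninformative for grouping).
dorsal spines (derived state '1') is shared by Aelites and Ichninus — a synapomorphy uniting that clade.
nectar spur (derived state '1') is shared by Acroites and Leptoyx — a synapomorphy uniting that clade.
All ingroup taxa share the derived state '1' for wing venation reduced; it defines the ingroup but does not resolve relationships within it.
fruit dehiscent (state '0') occurs in Aelites and Leptoyx but conflicts with the nesting implied by the other characters — most parsimoniously interpreted as homoplasy.
Only Aelites, Euryilis, and Ichninus show the derived state '0' for setae branched, supporting them as a clade.
calcified operculum (derived state '1') is unique to Ichninus (autapomorphy; uninformative for grouping).
Most parsimonious ingroup topology: (((Ichninus,Aelites),Euryilis),(Leptoyx,Acroites)).
The clade {Acroites, Leptoyx} is supported by nectar spur: its derived state '1' occurs in exactly those taxa and in no other taxon (including the outgroup).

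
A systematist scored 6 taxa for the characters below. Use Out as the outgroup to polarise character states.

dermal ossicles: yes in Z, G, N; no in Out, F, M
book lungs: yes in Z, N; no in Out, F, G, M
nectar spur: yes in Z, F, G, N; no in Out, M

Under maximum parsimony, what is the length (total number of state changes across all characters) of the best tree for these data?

The outgroup has state 'no' for every character, so 'yes' is the derived state throughout.
Only G, N, and Z show the derived state 'yes' for dermal ossicles, supporting them as a clade.
Only N and Z show the derived state 'yes' for book lungs, supporting them as a clade.
Only F, G, N, and Z show the derived state 'yes' for nectar spur, supporting them as a clade.
Most parsimonious ingroup topology: ((((Z,N),G),F),M).
Changes per character on this tree: dermal ossicles: 1; book lungs: 1; nectar spur: 1.
Total = 3.

3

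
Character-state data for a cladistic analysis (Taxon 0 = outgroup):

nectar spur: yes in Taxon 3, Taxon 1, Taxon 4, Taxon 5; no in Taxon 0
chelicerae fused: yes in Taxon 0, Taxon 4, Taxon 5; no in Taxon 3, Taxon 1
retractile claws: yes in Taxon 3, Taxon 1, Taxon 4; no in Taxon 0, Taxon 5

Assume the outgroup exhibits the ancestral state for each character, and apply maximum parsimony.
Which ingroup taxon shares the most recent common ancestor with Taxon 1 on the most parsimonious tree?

Character polarity is set by the outgroup: the derived state is whichever differs from the outgroup's state, so for chelicerae fused the derived state is 'no', and for the remaining characters it is 'yes'.
nectar spur (derived state 'yes') is shared by all ingroup taxa — unites the whole ingroup.
chelicerae fused: derived state 'no' in Taxon 1 and Taxon 3 only — synapomorphy for {Taxon 1, Taxon 3}.
Only Taxon 1, Taxon 3, and Taxon 4 show the derived state 'yes' for retractile claws, supporting them as a clade.
Most parsimonious ingroup topology: (((Taxon 3,Taxon 1),Taxon 4),Taxon 5).
Taxon 1 and Taxon 3 form a cherry on this tree, so they are sister taxa.

Taxon 3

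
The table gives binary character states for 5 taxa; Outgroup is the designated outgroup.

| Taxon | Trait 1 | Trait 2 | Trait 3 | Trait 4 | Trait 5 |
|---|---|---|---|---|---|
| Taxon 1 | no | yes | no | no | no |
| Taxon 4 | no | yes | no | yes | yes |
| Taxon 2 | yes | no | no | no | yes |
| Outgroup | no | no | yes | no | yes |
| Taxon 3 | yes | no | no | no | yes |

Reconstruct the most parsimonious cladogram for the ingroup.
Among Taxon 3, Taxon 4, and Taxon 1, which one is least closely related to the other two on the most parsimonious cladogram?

Character polarity is set by the outgroup: the derived state is whichever differs from the outgroup's state, so for Trait 3, Trait 5 the derived state is 'no', and for the remaining characters it is 'yes'.
Trait 1 (derived state 'yes') is shared by Taxon 2 and Taxon 3 — a synapomorphy uniting that clade.
Trait 2 (derived state 'yes') is shared by Taxon 1 and Taxon 4 — a synapomorphy uniting that clade.
All ingroup taxa share the derived state 'no' for Trait 3; it defines the ingroup but does not resolve relationships within it.
Trait 4: derived state 'yes' in Taxon 4 only — an autapomorphy, so it tells us nothing about relationships among taxa.
Trait 5: derived state 'no' in Taxon 1 only — an autapomorphy, so it tells us nothing about relationships among taxa.
Most parsimonious ingroup topology: ((Taxon 1,Taxon 4),(Taxon 2,Taxon 3)).
Taxon 1 and Taxon 4 share a more recent common ancestor with each other than either does with Taxon 3, so Taxon 3 is the least closely related of the three.

Taxon 3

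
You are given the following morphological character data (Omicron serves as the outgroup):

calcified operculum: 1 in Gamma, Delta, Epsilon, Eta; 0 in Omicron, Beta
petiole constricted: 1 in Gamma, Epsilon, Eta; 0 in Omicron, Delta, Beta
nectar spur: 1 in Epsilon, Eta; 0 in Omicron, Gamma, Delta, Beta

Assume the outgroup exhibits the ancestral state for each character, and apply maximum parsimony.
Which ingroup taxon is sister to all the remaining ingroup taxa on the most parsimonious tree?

Beta

The outgroup has state '0' for every character, so '1' is the derived state throughout.
calcified operculum: derived state '1' in Delta, Epsilon, Eta, and Gamma only — synapomorphy for {Delta, Epsilon, Eta, Gamma}.
petiole constricted: derived state '1' in Epsilon, Eta, and Gamma only — synapomorphy for {Epsilon, Eta, Gamma}.
nectar spur: derived state '1' in Epsilon and Eta only — synapomorphy for {Epsilon, Eta}.
Most parsimonious ingroup topology: ((((Epsilon,Eta),Gamma),Delta),Beta).
Beta is sister to the clade containing all other ingroup taxa, so it is the earliest-diverging (most basal) ingroup lineage.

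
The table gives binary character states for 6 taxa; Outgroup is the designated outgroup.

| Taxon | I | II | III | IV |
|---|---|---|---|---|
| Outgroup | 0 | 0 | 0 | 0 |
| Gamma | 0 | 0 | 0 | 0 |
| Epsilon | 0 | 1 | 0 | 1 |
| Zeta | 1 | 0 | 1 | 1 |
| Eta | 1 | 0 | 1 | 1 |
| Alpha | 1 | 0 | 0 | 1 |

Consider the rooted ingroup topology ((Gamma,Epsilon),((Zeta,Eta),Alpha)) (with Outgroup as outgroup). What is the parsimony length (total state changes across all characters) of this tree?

5

Map each character onto ((Gamma,Epsilon),((Zeta,Eta),Alpha)) (rooted by Outgroup) and count the minimum state changes it requires (Fitch parsimony):
I: 1; II: 1; III: 1; IV: 2.
Total tree length = 5.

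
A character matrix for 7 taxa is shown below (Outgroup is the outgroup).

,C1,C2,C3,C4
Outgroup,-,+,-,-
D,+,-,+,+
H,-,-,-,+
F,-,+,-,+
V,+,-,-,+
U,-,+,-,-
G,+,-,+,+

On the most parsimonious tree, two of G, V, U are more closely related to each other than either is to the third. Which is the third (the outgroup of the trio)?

Character polarity is set by the outgroup: the derived state is whichever differs from the outgroup's state, so for C2 the derived state is '-', and for the remaining characters it is '+'.
C1: derived state '+' in D, G, and V only — synapomorphy for {D, G, V}.
Only D, G, H, and V show the derived state '-' for C2, supporting them as a clade.
Only D and G show the derived state '+' for C3, supporting them as a clade.
C4 (derived state '+') is shared by D, F, G, H, and V — a synapomorphy uniting that clade.
Most parsimonious ingroup topology: (((((D,G),V),H),F),U).
V and G share a more recent common ancestor with each other than either does with U, so U is the least closely related of the three.

U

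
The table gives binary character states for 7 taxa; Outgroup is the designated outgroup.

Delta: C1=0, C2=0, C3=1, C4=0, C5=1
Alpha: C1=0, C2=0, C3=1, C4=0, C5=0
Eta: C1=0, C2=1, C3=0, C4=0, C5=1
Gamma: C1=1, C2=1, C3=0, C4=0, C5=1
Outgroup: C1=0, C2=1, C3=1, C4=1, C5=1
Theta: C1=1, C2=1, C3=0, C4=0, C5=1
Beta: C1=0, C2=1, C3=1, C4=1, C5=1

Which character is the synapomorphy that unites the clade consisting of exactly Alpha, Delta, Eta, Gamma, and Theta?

Character polarity is set by the outgroup: the derived state is whichever differs from the outgroup's state, so for C2, C3, C4, C5 the derived state is '0', and for the remaining characters it is '1'.
Only Gamma and Theta show the derived state '1' for C1, supporting them as a clade.
Only Alpha and Delta show the derived state '0' for C2, supporting them as a clade.
C3 (derived state '0') is shared by Eta, Gamma, and Theta — a synapomorphy uniting that clade.
C4 (derived state '0') is shared by Alpha, Delta, Eta, Gamma, and Theta — a synapomorphy uniting that clade.
C5: derived state '0' in Alpha only — an autapomorphy, so it tells us nothing about relationships among taxa.
Most parsimonious ingroup topology: (((Delta,Alpha),((Gamma,Theta),Eta)),Beta).
The clade {Alpha, Delta, Eta, Gamma, Theta} is supported by C4: its derived state '0' occurs in exactly those taxa and in no other taxon (including the outgroup).

C4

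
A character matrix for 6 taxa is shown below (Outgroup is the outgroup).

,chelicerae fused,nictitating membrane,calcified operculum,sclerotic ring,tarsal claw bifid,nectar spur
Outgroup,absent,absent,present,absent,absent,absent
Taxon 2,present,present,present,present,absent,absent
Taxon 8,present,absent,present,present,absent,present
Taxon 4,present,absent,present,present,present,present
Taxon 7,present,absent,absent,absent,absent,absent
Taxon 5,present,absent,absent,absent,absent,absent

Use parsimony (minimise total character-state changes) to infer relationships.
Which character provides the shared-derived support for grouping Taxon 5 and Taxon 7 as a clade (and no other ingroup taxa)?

calcified operculum

Character polarity is set by the outgroup: the derived state is whichever differs from the outgroup's state, so for calcified operculum the derived state is 'absent', and for the remaining characters it is 'present'.
All ingroup taxa share the derived state 'present' for chelicerae fused; it defines the ingroup but does not resolve relationships within it.
nictitating membrane: derived state 'present' in Taxon 2 only — an autapomorphy, so it tells us nothing about relationships among taxa.
calcified operculum: derived state 'absent' in Taxon 5 and Taxon 7 only — synapomorphy for {Taxon 5, Taxon 7}.
sclerotic ring: derived state 'present' in Taxon 2, Taxon 4, and Taxon 8 only — synapomorphy for {Taxon 2, Taxon 4, Taxon 8}.
tarsal claw bifid: derived state 'present' in Taxon 4 only — an autapomorphy, so it tells us nothing about relationships among taxa.
Only Taxon 4 and Taxon 8 show the derived state 'present' for nectar spur, supporting them as a clade.
Most parsimonious ingroup topology: ((Taxon 2,(Taxon 8,Taxon 4)),(Taxon 7,Taxon 5)).
The clade {Taxon 5, Taxon 7} is supported by calcified operculum: its derived state 'absent' occurs in exactly those taxa and in no other taxon (including the outgroup).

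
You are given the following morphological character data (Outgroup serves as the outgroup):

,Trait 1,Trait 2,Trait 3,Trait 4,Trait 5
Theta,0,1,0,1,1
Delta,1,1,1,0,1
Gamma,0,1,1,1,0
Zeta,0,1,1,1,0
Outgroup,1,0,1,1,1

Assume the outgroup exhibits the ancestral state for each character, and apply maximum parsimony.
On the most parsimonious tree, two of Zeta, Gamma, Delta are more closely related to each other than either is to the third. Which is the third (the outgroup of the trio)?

Character polarity is set by the outgroup: the derived state is whichever differs from the outgroup's state, so for Trait 1, Trait 3, Trait 4, Trait 5 the derived state is '0', and for the remaining characters it is '1'.
Trait 1 (derived state '0') is shared by Gamma, Theta, and Zeta — a synapomorphy uniting that clade.
All ingroup taxa share the derived state '1' for Trait 2; it defines the ingroup but does not resolve relationships within it.
Trait 3: derived state '0' in Theta only — an autapomorphy, so it tells us nothing about relationships among taxa.
Trait 4: derived state '0' in Delta only — an autapomorphy, so it tells us nothing about relationships among taxa.
Only Gamma and Zeta show the derived state '0' for Trait 5, supporting them as a clade.
Most parsimonious ingroup topology: ((Theta,(Zeta,Gamma)),Delta).
Gamma and Zeta share a more recent common ancestor with each other than either does with Delta, so Delta is the least closely related of the three.

Delta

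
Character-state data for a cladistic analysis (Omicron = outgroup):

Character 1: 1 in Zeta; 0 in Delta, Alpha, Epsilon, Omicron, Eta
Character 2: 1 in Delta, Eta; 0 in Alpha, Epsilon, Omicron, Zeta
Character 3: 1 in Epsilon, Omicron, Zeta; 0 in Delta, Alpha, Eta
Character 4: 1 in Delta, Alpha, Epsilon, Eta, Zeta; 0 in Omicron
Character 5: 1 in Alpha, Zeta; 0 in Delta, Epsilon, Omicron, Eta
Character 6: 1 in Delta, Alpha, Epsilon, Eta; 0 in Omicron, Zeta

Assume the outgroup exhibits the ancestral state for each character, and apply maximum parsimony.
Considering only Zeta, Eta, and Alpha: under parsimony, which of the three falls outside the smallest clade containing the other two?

Character polarity is set by the outgroup: the derived state is whichever differs from the outgroup's state, so for Character 3 the derived state is '0', and for the remaining characters it is '1'.
Character 1: derived state '1' in Zeta only — an autapomorphy, so it tells us nothing about relationships among taxa.
Character 2 (derived state '1') is shared by Delta and Eta — a synapomorphy uniting that clade.
Only Alpha, Delta, and Eta show the derived state '0' for Character 3, supporting them as a clade.
Character 4 (derived state '1') is shared by all ingroup taxa — unites the whole ingroup.
Character 5 (state '1') occurs in Alpha and Zeta but conflicts with the nesting implied by the other characters — most parsimoniously interpreted as homoplasy.
Character 6: derived state '1' in Alpha, Delta, Epsilon, and Eta only — synapomorphy for {Alpha, Delta, Epsilon, Eta}.
Most parsimonious ingroup topology: ((Epsilon,((Eta,Delta),Alpha)),Zeta).
Alpha and Eta share a more recent common ancestor with each other than either does with Zeta, so Zeta is the least closely related of the three.

Zeta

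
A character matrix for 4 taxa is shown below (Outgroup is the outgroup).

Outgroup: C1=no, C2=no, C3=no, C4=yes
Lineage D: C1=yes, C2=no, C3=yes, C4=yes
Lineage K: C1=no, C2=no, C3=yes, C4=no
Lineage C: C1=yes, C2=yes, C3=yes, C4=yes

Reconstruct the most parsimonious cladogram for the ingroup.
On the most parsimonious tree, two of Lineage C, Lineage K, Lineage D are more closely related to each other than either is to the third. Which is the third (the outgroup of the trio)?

Lineage K

Character polarity is set by the outgroup: the derived state is whichever differs from the outgroup's state, so for C4 the derived state is 'no', and for the remaining characters it is 'yes'.
Only Lineage C and Lineage D show the derived state 'yes' for C1, supporting them as a clade.
C2: derived state 'yes' in Lineage C only — an autapomorphy, so it tells us nothing about relationships among taxa.
C3 (derived state 'yes') is shared by all ingroup taxa — unites the whole ingroup.
C4: derived state 'no' in Lineage K only — an autapomorphy, so it tells us nothing about relationships among taxa.
Most parsimonious ingroup topology: ((Lineage D,Lineage C),Lineage K).
Lineage D and Lineage C share a more recent common ancestor with each other than either does with Lineage K, so Lineage K is the least closely related of the three.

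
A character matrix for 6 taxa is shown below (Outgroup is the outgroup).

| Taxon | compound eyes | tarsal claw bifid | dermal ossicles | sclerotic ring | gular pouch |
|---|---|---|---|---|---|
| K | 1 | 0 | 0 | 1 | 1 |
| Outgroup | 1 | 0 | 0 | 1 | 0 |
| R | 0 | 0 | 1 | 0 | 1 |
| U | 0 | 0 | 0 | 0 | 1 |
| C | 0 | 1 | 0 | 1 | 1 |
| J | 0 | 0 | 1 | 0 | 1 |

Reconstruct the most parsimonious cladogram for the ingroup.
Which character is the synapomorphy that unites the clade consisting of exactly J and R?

dermal ossicles

Character polarity is set by the outgroup: the derived state is whichever differs from the outgroup's state, so for compound eyes, sclerotic ring the derived state is '0', and for the remaining characters it is '1'.
compound eyes (derived state '0') is shared by C, J, R, and U — a synapomorphy uniting that clade.
tarsal claw bifid (derived state '1') is unique to C (autapomorphy; uninformative for grouping).
dermal ossicles: derived state '1' in J and R only — synapomorphy for {J, R}.
sclerotic ring (derived state '0') is shared by J, R, and U — a synapomorphy uniting that clade.
All ingroup taxa share the derived state '1' for gular pouch; it defines the ingroup but does not resolve relationships within it.
Most parsimonious ingroup topology: ((((J,R),U),C),K).
The clade {J, R} is supported by dermal ossicles: its derived state '1' occurs in exactly those taxa and in no other taxon (including the outgroup).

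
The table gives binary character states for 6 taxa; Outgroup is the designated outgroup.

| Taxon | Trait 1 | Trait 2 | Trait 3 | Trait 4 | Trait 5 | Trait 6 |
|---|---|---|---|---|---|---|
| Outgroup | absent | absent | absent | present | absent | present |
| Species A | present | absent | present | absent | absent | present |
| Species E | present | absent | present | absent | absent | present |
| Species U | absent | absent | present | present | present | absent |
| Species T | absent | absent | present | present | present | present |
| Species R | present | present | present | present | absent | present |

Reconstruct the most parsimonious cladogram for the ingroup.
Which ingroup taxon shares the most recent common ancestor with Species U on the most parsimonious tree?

Character polarity is set by the outgroup: the derived state is whichever differs from the outgroup's state, so for Trait 4, Trait 6 the derived state is 'absent', and for the remaining characters it is 'present'.
Only Species A, Species E, and Species R show the derived state 'present' for Trait 1, supporting them as a clade.
Trait 2 (derived state 'present') is unique to Species R (autapomorphy; uninformative for grouping).
Trait 3 (derived state 'present') is shared by all ingroup taxa — unites the whole ingroup.
Trait 4: derived state 'absent' in Species A and Species E only — synapomorphy for {Species A, Species E}.
Trait 5 (derived state 'present') is shared by Species T and Species U — a synapomorphy uniting that clade.
Trait 6: derived state 'absent' in Species U only — an autapomorphy, so it tells us nothing about relationships among taxa.
Most parsimonious ingroup topology: (((Species A,Species E),Species R),(Species U,Species T)).
Species U and Species T form a cherry on this tree, so they are sister taxa.

Species T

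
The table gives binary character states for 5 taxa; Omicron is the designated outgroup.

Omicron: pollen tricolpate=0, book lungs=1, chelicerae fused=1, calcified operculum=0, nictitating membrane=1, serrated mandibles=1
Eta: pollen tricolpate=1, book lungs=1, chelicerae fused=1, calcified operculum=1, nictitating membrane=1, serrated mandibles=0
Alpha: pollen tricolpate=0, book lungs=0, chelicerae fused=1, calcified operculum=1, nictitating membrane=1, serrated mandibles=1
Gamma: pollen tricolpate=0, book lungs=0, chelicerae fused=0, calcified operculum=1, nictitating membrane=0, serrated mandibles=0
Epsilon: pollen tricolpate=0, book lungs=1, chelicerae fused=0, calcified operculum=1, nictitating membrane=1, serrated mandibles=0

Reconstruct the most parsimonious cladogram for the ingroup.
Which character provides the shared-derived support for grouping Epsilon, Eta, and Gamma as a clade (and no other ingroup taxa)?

serrated mandibles

Character polarity is set by the outgroup: the derived state is whichever differs from the outgroup's state, so for book lungs, chelicerae fused, nictitating membrane, serrated mandibles the derived state is '0', and for the remaining characters it is '1'.
pollen tricolpate (derived state '1') is unique to Eta (autapomorphy; uninformative for grouping).
book lungs groups Alpha and Gamma, which is incompatible with the clades supported by the remaining characters; treating it as convergent (homoplasy) costs fewer steps than any alternative tree.
chelicerae fused (derived state '0') is shared by Epsilon and Gamma — a synapomorphy uniting that clade.
calcified operculum (derived state '1') is shared by all ingroup taxa — unites the whole ingroup.
nictitating membrane: derived state '0' in Gamma only — an autapomorphy, so it tells us nothing about relationships among taxa.
serrated mandibles: derived state '0' in Epsilon, Eta, and Gamma only — synapomorphy for {Epsilon, Eta, Gamma}.
Most parsimonious ingroup topology: ((Eta,(Gamma,Epsilon)),Alpha).
The clade {Epsilon, Eta, Gamma} is supported by serrated mandibles: its derived state '0' occurs in exactly those taxa and in no other taxon (including the outgroup).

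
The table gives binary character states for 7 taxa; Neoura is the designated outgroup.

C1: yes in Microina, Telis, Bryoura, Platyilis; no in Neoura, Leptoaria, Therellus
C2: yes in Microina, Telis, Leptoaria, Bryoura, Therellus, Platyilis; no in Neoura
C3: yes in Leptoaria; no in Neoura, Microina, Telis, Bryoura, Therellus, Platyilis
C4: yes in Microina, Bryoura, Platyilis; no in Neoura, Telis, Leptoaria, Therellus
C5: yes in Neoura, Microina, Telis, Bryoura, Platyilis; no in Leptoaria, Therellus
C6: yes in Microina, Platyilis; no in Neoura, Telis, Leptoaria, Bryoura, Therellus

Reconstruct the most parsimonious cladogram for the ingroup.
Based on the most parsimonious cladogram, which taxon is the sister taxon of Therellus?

Leptoaria

Character polarity is set by the outgroup: the derived state is whichever differs from the outgroup's state, so for C5 the derived state is 'no', and for the remaining characters it is 'yes'.
C1: derived state 'yes' in Bryoura, Microina, Platyilis, and Telis only — synapomorphy for {Bryoura, Microina, Platyilis, Telis}.
C2 (derived state 'yes') is shared by all ingroup taxa — unites the whole ingroup.
C3 (derived state 'yes') is unique to Leptoaria (autapomorphy; uninformative for grouping).
Only Bryoura, Microina, and Platyilis show the derived state 'yes' for C4, supporting them as a clade.
C5: derived state 'no' in Leptoaria and Therellus only — synapomorphy for {Leptoaria, Therellus}.
Only Microina and Platyilis show the derived state 'yes' for C6, supporting them as a clade.
Most parsimonious ingroup topology: ((((Microina,Platyilis),Bryoura),Telis),(Leptoaria,Therellus)).
Therellus and Leptoaria form a cherry on this tree, so they are sister taxa.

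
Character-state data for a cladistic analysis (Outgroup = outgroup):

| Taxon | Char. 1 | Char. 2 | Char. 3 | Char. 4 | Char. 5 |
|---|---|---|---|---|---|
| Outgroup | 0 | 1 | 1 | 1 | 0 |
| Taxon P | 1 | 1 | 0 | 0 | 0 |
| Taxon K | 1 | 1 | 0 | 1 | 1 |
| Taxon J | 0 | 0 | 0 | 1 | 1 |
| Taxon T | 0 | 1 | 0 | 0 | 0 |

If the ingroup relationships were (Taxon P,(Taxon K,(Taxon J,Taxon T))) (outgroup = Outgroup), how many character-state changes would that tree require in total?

Map each character onto (Taxon P,(Taxon K,(Taxon J,Taxon T))) (rooted by Outgroup) and count the minimum state changes it requires (Fitch parsimony):
Char. 1: 2; Char. 2: 1; Char. 3: 1; Char. 4: 2; Char. 5: 2.
Total tree length = 8.

8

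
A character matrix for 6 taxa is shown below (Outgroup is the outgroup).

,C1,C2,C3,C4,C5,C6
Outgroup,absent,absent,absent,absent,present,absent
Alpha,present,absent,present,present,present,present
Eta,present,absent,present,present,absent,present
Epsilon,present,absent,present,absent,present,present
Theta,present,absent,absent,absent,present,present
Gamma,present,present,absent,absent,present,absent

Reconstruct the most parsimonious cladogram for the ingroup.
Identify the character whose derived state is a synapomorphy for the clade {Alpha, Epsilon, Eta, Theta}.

Character polarity is set by the outgroup: the derived state is whichever differs from the outgroup's state, so for C5 the derived state is 'absent', and for the remaining characters it is 'present'.
C1 (derived state 'present') is shared by all ingroup taxa — unites the whole ingroup.
C2 (derived state 'present') is unique to Gamma (autapomorphy; uninformative for grouping).
C3: derived state 'present' in Alpha, Epsilon, and Eta only — synapomorphy for {Alpha, Epsilon, Eta}.
C4 (derived state 'present') is shared by Alpha and Eta — a synapomorphy uniting that clade.
C5 (derived state 'absent') is unique to Eta (autapomorphy; uninformative for grouping).
C6 (derived state 'present') is shared by Alpha, Epsilon, Eta, and Theta — a synapomorphy uniting that clade.
Most parsimonious ingroup topology: ((((Alpha,Eta),Epsilon),Theta),Gamma).
The clade {Alpha, Epsilon, Eta, Theta} is supported by C6: its derived state 'present' occurs in exactly those taxa and in no other taxon (including the outgroup).

C6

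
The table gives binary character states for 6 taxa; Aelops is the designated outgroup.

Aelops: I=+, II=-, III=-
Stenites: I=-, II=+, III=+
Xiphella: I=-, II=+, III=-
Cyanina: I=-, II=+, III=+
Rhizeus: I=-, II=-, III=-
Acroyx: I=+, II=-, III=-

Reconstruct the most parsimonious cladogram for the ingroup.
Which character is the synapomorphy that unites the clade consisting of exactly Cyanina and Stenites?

Character polarity is set by the outgroup: the derived state is whichever differs from the outgroup's state, so for I the derived state is '-', and for the remaining characters it is '+'.
I: derived state '-' in Cyanina, Rhizeus, Stenites, and Xiphella only — synapomorphy for {Cyanina, Rhizeus, Stenites, Xiphella}.
II: derived state '+' in Cyanina, Stenites, and Xiphella only — synapomorphy for {Cyanina, Stenites, Xiphella}.
Only Cyanina and Stenites show the derived state '+' for III, supporting them as a clade.
Most parsimonious ingroup topology: ((((Stenites,Cyanina),Xiphella),Rhizeus),Acroyx).
The clade {Cyanina, Stenites} is supported by III: its derived state '+' occurs in exactly those taxa and in no other taxon (including the outgroup).

III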